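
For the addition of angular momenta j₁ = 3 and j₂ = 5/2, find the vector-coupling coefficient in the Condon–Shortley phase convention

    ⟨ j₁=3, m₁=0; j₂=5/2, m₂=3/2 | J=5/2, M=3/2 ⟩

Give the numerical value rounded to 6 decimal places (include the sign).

+0.483046  (= +√(7/30))

triangle: 3!*3!*2!/9! = 72/362880
(j±m)!: 3!*3!*4!*1!*4!*1! = 20736
prefactor² = (2J+1)*Δ*N² = 864/35
  k=2: +1/(2!*1!*1!*2!*2!*0!) = 1/8
  k=3: −1/(3!*0!*0!*1!*3!*1!) = -1/36
Σ = 7/72  ⇒  CG² = 864/35*7/72² = 7/30
CG = +√(7/30) = +0.483046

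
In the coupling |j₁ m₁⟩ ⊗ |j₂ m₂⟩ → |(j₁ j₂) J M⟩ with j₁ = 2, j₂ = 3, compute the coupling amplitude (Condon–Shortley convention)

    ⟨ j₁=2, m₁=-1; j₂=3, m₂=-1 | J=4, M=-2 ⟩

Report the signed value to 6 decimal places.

j₁+j₂−J=1  J+j₁−j₂=3  J−j₁+j₂=5  j₁+j₂+J+1=10
(j₁±m₁, j₂±m₂, J±M) = (1,3,2,4,2,6)
P² = 5184/7
sum k=0..1:
  [0] +1/72 = 1/72
  [1] −1/48 = -1/48
S = -1/144
C² = P²·S² = 1/28 ; C = -0.188982

-0.188982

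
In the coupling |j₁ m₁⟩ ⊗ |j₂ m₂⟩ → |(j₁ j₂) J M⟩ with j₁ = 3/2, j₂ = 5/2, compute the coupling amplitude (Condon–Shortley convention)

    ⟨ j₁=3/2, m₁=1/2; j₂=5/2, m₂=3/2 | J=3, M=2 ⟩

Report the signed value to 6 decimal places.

−√(1/12) ≈ -0.288675

triangle: 1!·2!·4!/8! = 48/40320
(j±m)!: 2!·1!·4!·1!·5!·1! = 5760
prefactor² = (2J+1)·Δ·N² = 48
  k=0: +1/(0!·1!·1!·4!·1!·0!) = 1/24
  k=1: −1/(1!·0!·0!·3!·2!·1!) = -1/12
Σ = -1/24  ⇒  CG² = 48·(-1/24)² = 1/12
CG = −√(1/12) = -0.288675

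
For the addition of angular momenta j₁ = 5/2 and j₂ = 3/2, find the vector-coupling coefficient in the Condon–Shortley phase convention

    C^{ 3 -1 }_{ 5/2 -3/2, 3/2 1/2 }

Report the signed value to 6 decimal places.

j₁+j₂−J=1  J+j₁−j₂=4  J−j₁+j₂=2  j₁+j₂+J+1=8
(j₁±m₁, j₂±m₂, J±M) = (1,4,2,1,2,4)
P² = 96/5
sum k=0..1:
  [0] +1/48 = 1/48
  [1] −1/6 = -1/6
S = -7/48
C² = P²·S² = 49/120 ; C = -0.639010

−√(49/120) = -0.639010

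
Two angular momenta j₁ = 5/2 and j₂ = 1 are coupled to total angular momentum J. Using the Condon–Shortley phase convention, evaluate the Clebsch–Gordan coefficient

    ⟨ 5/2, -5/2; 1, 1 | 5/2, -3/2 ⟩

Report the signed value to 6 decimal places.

j₁+j₂−J=1  J+j₁−j₂=4  J−j₁+j₂=1  j₁+j₂+J+1=7
(j₁±m₁, j₂±m₂, J±M) = (0,5,2,0,1,4)
P² = 1152/7
sum k=1..1:
  [1] −1/24 = -1/24
S = -1/24
C² = P²·S² = 2/7 ; C = -0.534522

−√(2/7) ≈ -0.534522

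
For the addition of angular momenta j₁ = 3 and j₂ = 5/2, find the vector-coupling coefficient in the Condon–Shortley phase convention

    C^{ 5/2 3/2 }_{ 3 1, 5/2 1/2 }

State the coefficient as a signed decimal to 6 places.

triangle: 3!*3!*2!/9! = 72/362880
(j±m)!: 4!*2!*3!*2!*4!*1! = 13824
prefactor² = (2J+1)*Δ*N² = 576/35
  k=1: −1/(1!*2!*1!*2!*2!*0!) = -1/8
  k=2: +1/(2!*1!*0!*1!*3!*1!) = 1/12
Σ = -1/24  ⇒  CG² = 576/35*(-1/24)² = 1/35
CG = −√(1/35) = -0.169031

-0.169031  (= −√(1/35))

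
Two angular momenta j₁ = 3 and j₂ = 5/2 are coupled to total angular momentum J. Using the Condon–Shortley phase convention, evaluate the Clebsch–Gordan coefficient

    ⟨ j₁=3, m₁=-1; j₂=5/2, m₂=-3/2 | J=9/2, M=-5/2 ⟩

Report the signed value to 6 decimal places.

+0.317821  (= +√(10/99))

√[10·1!5!4!/11! · 2!4!1!4!2!7!] = √(92160/11)
  +(−1)^0/∏(0,1,4,1,1,3)! = 1/144  (running 1/144)
  +(−1)^1/∏(1,0,3,0,2,4)! = -1/288  (running 1/288)
⟨..|..⟩ = √(92160/11)·(1/288) = +0.317821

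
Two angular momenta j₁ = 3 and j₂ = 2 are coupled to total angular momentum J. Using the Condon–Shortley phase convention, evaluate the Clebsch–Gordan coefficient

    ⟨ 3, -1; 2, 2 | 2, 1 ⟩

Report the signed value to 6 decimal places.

√[5·3!3!1!/8! · 2!4!4!0!3!1!] = √(216/7)
  +(−1)^3/∏(3,0,1,1,2,0)! = -1/12  (running -1/12)
⟨..|..⟩ = √(216/7)·(-1/12) = -0.462910

-0.462910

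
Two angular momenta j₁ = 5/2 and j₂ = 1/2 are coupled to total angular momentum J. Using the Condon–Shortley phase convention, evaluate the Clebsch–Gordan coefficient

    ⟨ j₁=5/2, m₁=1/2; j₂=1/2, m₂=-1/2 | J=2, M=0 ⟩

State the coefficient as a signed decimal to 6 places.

+√(1/2) ≈ +0.707107

j₁+j₂−J=1  J+j₁−j₂=4  J−j₁+j₂=0  j₁+j₂+J+1=6
(j₁±m₁, j₂±m₂, J±M) = (3,2,0,1,2,2)
P² = 8
sum k=0..0:
  [0] +1/4 = 1/4
S = 1/4
C² = P²·S² = 1/2 ; C = +0.707107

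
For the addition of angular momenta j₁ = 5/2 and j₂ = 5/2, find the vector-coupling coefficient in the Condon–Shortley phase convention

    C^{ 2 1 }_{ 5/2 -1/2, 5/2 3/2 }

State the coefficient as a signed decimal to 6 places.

+0.377964  (= +√(1/7))

triangle: 3!×2!×2!/8! = 24/40320
(j±m)!: 2!×3!×4!×1!×3!×1! = 1728
prefactor² = (2J+1)×Δ×N² = 36/7
  k=2: +1/(2!×1!×1!×2!×1!×0!) = 1/4
  k=3: −1/(3!×0!×0!×1!×2!×1!) = -1/12
Σ = 1/6  ⇒  CG² = 36/7×1/6² = 1/7
CG = +√(1/7) = +0.377964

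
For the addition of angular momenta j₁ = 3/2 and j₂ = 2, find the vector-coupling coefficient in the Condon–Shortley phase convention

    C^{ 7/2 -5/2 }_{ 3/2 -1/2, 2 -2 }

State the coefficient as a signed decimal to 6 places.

√[8·0!3!4!/8! · 1!2!0!4!1!6!] = √(6912/7)
  +(−1)^0/∏(0,0,2,0,1,4)! = 1/48  (running 1/48)
⟨..|..⟩ = √(6912/7)·(1/48) = +0.654654

+√(3/7) = +0.654654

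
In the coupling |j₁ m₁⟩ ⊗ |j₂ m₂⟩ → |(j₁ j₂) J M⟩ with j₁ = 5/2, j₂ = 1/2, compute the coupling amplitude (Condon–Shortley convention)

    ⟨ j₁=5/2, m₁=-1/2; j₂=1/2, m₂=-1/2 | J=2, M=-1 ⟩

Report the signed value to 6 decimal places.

+0.577350  (= +√(1/3))

√[5·1!4!0!/6! · 2!3!0!1!1!3!] = √(12)
  +(−1)^0/∏(0,1,3,0,1,0)! = 1/6  (running 1/6)
⟨..|..⟩ = √(12)·(1/6) = +0.577350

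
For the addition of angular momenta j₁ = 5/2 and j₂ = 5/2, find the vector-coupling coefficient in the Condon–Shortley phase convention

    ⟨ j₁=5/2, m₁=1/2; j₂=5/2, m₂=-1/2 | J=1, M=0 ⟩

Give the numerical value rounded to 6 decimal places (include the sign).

+0.119523  (= +√(1/70))

triangle: 4!·1!·1!/7! = 24/5040
(j±m)!: 3!·2!·2!·3!·1!·1! = 144
prefactor² = (2J+1)·Δ·N² = 72/35
  k=1: −1/(1!·3!·1!·1!·0!·0!) = -1/6
  k=2: +1/(2!·2!·0!·0!·1!·1!) = 1/4
Σ = 1/12  ⇒  CG² = 72/35·1/12² = 1/70
CG = +√(1/70) = +0.119523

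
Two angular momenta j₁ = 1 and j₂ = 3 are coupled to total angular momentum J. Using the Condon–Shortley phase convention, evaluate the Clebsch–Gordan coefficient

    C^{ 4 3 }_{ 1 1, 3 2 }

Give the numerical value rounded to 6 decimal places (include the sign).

√[9·0!2!6!/9! · 2!0!5!1!7!1!] = √(43200)
  +(−1)^0/∏(0,0,0,5,2,1)! = 1/240  (running 1/240)
⟨..|..⟩ = √(43200)·(1/240) = +0.866025

+0.866025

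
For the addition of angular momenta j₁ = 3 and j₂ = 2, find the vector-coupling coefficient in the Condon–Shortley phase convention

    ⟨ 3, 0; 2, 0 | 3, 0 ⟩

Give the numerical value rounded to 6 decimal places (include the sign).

triangle: 2!*4!*2!/9! = 96/362880
(j±m)!: 3!*3!*2!*2!*3!*3! = 5184
prefactor² = (2J+1)*Δ*N² = 48/5
  k=0: +1/(0!*2!*3!*2!*1!*0!) = 1/24
  k=1: −1/(1!*1!*2!*1!*2!*1!) = -1/4
  k=2: +1/(2!*0!*1!*0!*3!*2!) = 1/24
Σ = -1/6  ⇒  CG² = 48/5*(-1/6)² = 4/15
CG = −√(4/15) = -0.516398

−√(4/15) ≈ -0.516398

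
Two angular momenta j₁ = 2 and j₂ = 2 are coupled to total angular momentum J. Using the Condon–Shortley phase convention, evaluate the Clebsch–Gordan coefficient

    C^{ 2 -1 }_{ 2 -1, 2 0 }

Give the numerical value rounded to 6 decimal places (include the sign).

-0.267261  (= −√(1/14))

j₁+j₂−J=2  J+j₁−j₂=2  J−j₁+j₂=2  j₁+j₂+J+1=7
(j₁±m₁, j₂±m₂, J±M) = (1,3,2,2,1,3)
P² = 8/7
sum k=1..2:
  [1] −1/2 = -1/2
  [2] +1/4 = 1/4
S = -1/4
C² = P²·S² = 1/14 ; C = -0.267261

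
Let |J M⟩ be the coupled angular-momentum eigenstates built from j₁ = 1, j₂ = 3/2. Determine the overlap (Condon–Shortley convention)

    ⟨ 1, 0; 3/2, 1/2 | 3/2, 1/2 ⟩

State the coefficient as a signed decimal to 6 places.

j₁+j₂−J=1  J+j₁−j₂=1  J−j₁+j₂=2  j₁+j₂+J+1=5
(j₁±m₁, j₂±m₂, J±M) = (1,1,2,1,2,1)
P² = 4/15
sum k=0..1:
  [0] +1/2 = 1/2
  [1] −1/1 = -1
S = -1/2
C² = P²·S² = 1/15 ; C = -0.258199

-0.258199  (= −√(1/15))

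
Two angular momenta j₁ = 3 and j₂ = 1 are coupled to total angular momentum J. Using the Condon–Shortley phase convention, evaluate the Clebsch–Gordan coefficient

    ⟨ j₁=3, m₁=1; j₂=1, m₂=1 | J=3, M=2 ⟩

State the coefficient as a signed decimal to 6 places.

−√(5/12) ≈ -0.645497

triangle: 1!×5!×1!/8! = 120/40320
(j±m)!: 4!×2!×2!×0!×5!×1! = 11520
prefactor² = (2J+1)×Δ×N² = 240
  k=1: −1/(1!×0!×1!×1!×4!×0!) = -1/24
Σ = -1/24  ⇒  CG² = 240×(-1/24)² = 5/12
CG = −√(5/12) = -0.645497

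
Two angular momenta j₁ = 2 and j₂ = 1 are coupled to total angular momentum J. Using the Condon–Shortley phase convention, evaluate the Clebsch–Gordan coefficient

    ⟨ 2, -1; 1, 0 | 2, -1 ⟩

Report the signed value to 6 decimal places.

triangle: 1!×3!×1!/6! = 6/720
(j±m)!: 1!×3!×1!×1!×1!×3! = 36
prefactor² = (2J+1)×Δ×N² = 3/2
  k=0: +1/(0!×1!×3!×1!×0!×0!) = 1/6
  k=1: −1/(1!×0!×2!×0!×1!×1!) = -1/2
Σ = -1/3  ⇒  CG² = 3/2×(-1/3)² = 1/6
CG = −√(1/6) = -0.408248

−√(1/6) ≈ -0.408248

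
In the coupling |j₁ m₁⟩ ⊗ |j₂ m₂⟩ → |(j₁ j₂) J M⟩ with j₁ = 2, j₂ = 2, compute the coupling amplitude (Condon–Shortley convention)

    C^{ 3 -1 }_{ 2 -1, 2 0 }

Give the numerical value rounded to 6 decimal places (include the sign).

√[7·1!3!3!/8! · 1!3!2!2!2!4!] = √(36/5)
  +(−1)^0/∏(0,1,3,2,0,1)! = 1/12  (running 1/12)
  +(−1)^1/∏(1,0,2,1,1,2)! = -1/4  (running -1/6)
⟨..|..⟩ = √(36/5)·(-1/6) = -0.447214

−√(1/5) ≈ -0.447214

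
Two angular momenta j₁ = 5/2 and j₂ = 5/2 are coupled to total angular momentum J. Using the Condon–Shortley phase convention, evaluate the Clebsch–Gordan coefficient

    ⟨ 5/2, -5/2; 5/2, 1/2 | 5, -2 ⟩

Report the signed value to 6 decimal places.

+√(1/12) = +0.288675

triangle: 0!·5!·5!/11! = 14400/39916800
(j±m)!: 0!·5!·3!·2!·3!·7! = 43545600
prefactor² = (2J+1)·Δ·N² = 172800
  k=0: +1/(0!·0!·5!·3!·0!·2!) = 1/1440
Σ = 1/1440  ⇒  CG² = 172800·1/1440² = 1/12
CG = +√(1/12) = +0.288675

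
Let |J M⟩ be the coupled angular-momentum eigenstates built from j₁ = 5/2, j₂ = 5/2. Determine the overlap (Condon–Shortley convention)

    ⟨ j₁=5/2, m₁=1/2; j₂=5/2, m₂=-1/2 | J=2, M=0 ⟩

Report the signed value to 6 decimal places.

−√(4/21) = -0.436436

√[5·3!2!2!/8! · 3!2!2!3!2!2!] = √(12/7)
  +(−1)^0/∏(0,3,2,2,0,0)! = 1/24  (running 1/24)
  +(−1)^1/∏(1,2,1,1,1,1)! = -1/2  (running -11/24)
  +(−1)^2/∏(2,1,0,0,2,2)! = 1/8  (running -1/3)
⟨..|..⟩ = √(12/7)·(-1/3) = -0.436436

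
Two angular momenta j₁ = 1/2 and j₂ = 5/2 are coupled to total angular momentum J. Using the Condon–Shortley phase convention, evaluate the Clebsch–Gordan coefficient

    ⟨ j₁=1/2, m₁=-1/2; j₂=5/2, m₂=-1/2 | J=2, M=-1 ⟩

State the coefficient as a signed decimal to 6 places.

-0.577350  (= −√(1/3))

triangle: 1!×0!×4!/6! = 24/720
(j±m)!: 0!×1!×2!×3!×1!×3! = 72
prefactor² = (2J+1)×Δ×N² = 12
  k=1: −1/(1!×0!×0!×1!×0!×3!) = -1/6
Σ = -1/6  ⇒  CG² = 12×(-1/6)² = 1/3
CG = −√(1/3) = -0.577350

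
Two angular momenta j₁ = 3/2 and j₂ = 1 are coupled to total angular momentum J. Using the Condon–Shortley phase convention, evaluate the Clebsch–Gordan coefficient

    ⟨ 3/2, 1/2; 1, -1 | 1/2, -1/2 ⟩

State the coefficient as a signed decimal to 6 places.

triangle: 2!*1!*0!/4! = 2/24
(j±m)!: 2!*1!*0!*2!*0!*1! = 4
prefactor² = (2J+1)*Δ*N² = 2/3
  k=0: +1/(0!*2!*1!*0!*0!*0!) = 1/2
Σ = 1/2  ⇒  CG² = 2/3*1/2² = 1/6
CG = +√(1/6) = +0.408248

+√(1/6) ≈ +0.408248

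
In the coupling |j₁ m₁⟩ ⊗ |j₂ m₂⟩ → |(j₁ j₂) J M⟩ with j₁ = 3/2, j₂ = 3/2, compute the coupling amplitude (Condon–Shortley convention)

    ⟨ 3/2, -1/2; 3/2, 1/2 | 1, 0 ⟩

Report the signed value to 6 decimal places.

j₁+j₂−J=2  J+j₁−j₂=1  J−j₁+j₂=1  j₁+j₂+J+1=5
(j₁±m₁, j₂±m₂, J±M) = (1,2,2,1,1,1)
P² = 1/5
sum k=1..2:
  [1] −1/1 = -1
  [2] +1/2 = 1/2
S = -1/2
C² = P²·S² = 1/20 ; C = -0.223607

-0.223607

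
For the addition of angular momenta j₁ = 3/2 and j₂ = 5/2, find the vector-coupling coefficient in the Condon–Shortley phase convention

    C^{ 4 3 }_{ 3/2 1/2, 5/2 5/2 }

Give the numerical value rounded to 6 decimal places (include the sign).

+0.612372

j₁+j₂−J=0  J+j₁−j₂=3  J−j₁+j₂=5  j₁+j₂+J+1=9
(j₁±m₁, j₂±m₂, J±M) = (2,1,5,0,7,1)
P² = 21600
sum k=0..0:
  [0] +1/240 = 1/240
S = 1/240
C² = P²·S² = 3/8 ; C = +0.612372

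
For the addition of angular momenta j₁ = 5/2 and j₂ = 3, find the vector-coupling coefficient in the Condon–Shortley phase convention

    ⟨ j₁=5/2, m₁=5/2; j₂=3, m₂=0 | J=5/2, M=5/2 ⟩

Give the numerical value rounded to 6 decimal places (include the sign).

+0.345033

√[6·3!2!3!/9! · 5!0!3!3!5!0!] = √(4320/7)
  +(−1)^0/∏(0,3,0,3,2,0)! = 1/72  (running 1/72)
⟨..|..⟩ = √(4320/7)·(1/72) = +0.345033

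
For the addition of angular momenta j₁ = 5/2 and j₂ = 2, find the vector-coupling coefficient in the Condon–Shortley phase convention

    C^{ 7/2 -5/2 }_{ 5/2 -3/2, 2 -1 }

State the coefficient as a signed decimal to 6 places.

√[8·1!4!3!/9! · 1!4!1!3!1!6!] = √(2304/7)
  +(−1)^0/∏(0,1,4,1,0,2)! = 1/48  (running 1/48)
  +(−1)^1/∏(1,0,3,0,1,3)! = -1/36  (running -1/144)
⟨..|..⟩ = √(2304/7)·(-1/144) = -0.125988

−√(1/63) = -0.125988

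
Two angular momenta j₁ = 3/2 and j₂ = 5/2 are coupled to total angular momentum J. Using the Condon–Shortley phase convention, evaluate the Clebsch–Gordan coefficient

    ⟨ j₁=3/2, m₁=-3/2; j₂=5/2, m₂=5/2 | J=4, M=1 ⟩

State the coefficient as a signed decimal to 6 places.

triangle: 0!·3!·5!/9! = 720/362880
(j±m)!: 0!·3!·5!·0!·5!·3! = 518400
prefactor² = (2J+1)·Δ·N² = 64800/7
  k=0: +1/(0!·0!·3!·5!·0!·0!) = 1/720
Σ = 1/720  ⇒  CG² = 64800/7·1/720² = 1/56
CG = +√(1/56) = +0.133631

+√(1/56) ≈ +0.133631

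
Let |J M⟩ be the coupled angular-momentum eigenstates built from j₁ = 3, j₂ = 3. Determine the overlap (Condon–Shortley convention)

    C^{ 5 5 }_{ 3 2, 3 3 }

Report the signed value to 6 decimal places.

√[11·1!5!5!/12! · 5!1!6!0!10!0!] = √(103680000)
  +(−1)^1/∏(1,0,0,5,5,0)! = -1/14400  (running -1/14400)
⟨..|..⟩ = √(103680000)·(-1/14400) = -0.707107

-0.707107  (= −√(1/2))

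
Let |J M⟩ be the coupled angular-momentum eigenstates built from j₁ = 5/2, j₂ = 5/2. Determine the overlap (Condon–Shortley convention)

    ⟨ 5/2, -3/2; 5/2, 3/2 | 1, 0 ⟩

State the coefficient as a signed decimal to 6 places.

triangle: 4!*1!*1!/7! = 24/5040
(j±m)!: 1!*4!*4!*1!*1!*1! = 576
prefactor² = (2J+1)*Δ*N² = 288/35
  k=3: −1/(3!*1!*1!*1!*0!*0!) = -1/6
  k=4: +1/(4!*0!*0!*0!*1!*1!) = 1/24
Σ = -1/8  ⇒  CG² = 288/35*(-1/8)² = 9/70
CG = −√(9/70) = -0.358569

-0.358569  (= −√(9/70))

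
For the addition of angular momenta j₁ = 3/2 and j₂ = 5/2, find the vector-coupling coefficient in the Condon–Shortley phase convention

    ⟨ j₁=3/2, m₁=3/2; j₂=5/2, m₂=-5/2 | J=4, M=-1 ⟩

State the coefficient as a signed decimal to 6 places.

j₁+j₂−J=0  J+j₁−j₂=3  J−j₁+j₂=5  j₁+j₂+J+1=9
(j₁±m₁, j₂±m₂, J±M) = (3,0,0,5,3,5)
P² = 64800/7
sum k=0..0:
  [0] +1/720 = 1/720
S = 1/720
C² = P²·S² = 1/56 ; C = +0.133631

+√(1/56) ≈ +0.133631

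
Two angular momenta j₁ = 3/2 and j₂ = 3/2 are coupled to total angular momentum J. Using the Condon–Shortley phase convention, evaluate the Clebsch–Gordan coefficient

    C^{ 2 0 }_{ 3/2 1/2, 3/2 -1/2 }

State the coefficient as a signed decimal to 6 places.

triangle: 1!×2!×2!/6! = 4/720
(j±m)!: 2!×1!×1!×2!×2!×2! = 16
prefactor² = (2J+1)×Δ×N² = 4/9
  k=0: +1/(0!×1!×1!×1!×1!×1!) = 1
  k=1: −1/(1!×0!×0!×0!×2!×2!) = -1/4
Σ = 3/4  ⇒  CG² = 4/9×3/4² = 1/4
CG = +√(1/4) = +0.500000

+√(1/4) ≈ +0.500000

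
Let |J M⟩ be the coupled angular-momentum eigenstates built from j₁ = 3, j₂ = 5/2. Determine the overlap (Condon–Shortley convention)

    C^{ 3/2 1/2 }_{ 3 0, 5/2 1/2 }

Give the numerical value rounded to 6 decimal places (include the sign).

√[4·4!2!1!/8! · 3!3!3!2!2!1!] = √(144/35)
  +(−1)^2/∏(2,2,1,1,1,0)! = 1/4  (running 1/4)
  +(−1)^3/∏(3,1,0,0,2,1)! = -1/12  (running 1/6)
⟨..|..⟩ = √(144/35)·(1/6) = +0.338062

+√(4/35) = +0.338062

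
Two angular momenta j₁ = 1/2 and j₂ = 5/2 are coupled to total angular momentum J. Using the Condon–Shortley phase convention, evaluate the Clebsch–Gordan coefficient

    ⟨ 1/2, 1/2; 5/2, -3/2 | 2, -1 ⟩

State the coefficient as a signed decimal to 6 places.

+0.816497

j₁+j₂−J=1  J+j₁−j₂=0  J−j₁+j₂=4  j₁+j₂+J+1=6
(j₁±m₁, j₂±m₂, J±M) = (1,0,1,4,1,3)
P² = 24
sum k=0..0:
  [0] +1/6 = 1/6
S = 1/6
C² = P²·S² = 2/3 ; C = +0.816497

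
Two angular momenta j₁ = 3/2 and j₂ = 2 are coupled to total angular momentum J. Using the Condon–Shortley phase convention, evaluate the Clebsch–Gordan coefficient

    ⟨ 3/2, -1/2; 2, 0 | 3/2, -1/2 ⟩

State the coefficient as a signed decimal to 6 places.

triangle: 2!·1!·2!/6! = 4/720
(j±m)!: 1!·2!·2!·2!·1!·2! = 16
prefactor² = (2J+1)·Δ·N² = 16/45
  k=1: −1/(1!·1!·1!·1!·0!·1!) = -1
  k=2: +1/(2!·0!·0!·0!·1!·2!) = 1/4
Σ = -3/4  ⇒  CG² = 16/45·(-3/4)² = 1/5
CG = −√(1/5) = -0.447214

-0.447214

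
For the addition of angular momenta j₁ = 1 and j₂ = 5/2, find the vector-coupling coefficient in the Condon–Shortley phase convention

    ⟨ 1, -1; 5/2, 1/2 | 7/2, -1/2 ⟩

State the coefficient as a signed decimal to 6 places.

j₁+j₂−J=0  J+j₁−j₂=2  J−j₁+j₂=5  j₁+j₂+J+1=8
(j₁±m₁, j₂±m₂, J±M) = (0,2,3,2,3,4)
P² = 1152/7
sum k=0..0:
  [0] +1/24 = 1/24
S = 1/24
C² = P²·S² = 2/7 ; C = +0.534522

+0.534522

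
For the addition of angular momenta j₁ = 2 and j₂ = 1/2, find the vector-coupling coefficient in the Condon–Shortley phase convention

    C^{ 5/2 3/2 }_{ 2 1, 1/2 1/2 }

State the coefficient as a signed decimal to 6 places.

√[6·0!4!1!/6! · 3!1!1!0!4!1!] = √(144/5)
  +(−1)^0/∏(0,0,1,1,3,0)! = 1/6  (running 1/6)
⟨..|..⟩ = √(144/5)·(1/6) = +0.894427

+0.894427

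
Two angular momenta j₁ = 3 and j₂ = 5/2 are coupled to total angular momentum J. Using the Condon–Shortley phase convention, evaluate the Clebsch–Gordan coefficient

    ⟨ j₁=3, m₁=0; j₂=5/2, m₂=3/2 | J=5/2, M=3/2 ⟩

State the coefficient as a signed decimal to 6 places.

√[6·3!3!2!/9! · 3!3!4!1!4!1!] = √(864/35)
  +(−1)^2/∏(2,1,1,2,2,0)! = 1/8  (running 1/8)
  +(−1)^3/∏(3,0,0,1,3,1)! = -1/36  (running 7/72)
⟨..|..⟩ = √(864/35)·(7/72) = +0.483046

+0.483046  (= +√(7/30))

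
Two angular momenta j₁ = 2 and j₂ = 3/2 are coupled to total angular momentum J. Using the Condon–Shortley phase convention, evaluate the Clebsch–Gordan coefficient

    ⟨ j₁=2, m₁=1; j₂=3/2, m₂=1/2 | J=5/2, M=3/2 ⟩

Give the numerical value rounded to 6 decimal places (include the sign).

√[6·1!3!2!/7! · 3!1!2!1!4!1!] = √(144/35)
  +(−1)^0/∏(0,1,1,2,2,0)! = 1/4  (running 1/4)
  +(−1)^1/∏(1,0,0,1,3,1)! = -1/6  (running 1/12)
⟨..|..⟩ = √(144/35)·(1/12) = +0.169031

+0.169031  (= +√(1/35))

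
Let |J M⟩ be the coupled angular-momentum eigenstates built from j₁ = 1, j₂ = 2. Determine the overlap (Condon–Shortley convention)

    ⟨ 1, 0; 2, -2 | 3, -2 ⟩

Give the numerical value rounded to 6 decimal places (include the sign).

√[7·0!2!4!/7! · 1!1!0!4!1!5!] = √(192)
  +(−1)^0/∏(0,0,1,0,1,4)! = 1/24  (running 1/24)
⟨..|..⟩ = √(192)·(1/24) = +0.577350

+0.577350  (= +√(1/3))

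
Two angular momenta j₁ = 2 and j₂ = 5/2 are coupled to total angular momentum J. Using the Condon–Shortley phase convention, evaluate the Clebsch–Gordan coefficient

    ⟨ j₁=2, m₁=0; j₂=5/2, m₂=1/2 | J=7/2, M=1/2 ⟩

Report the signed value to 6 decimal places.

j₁+j₂−J=1  J+j₁−j₂=3  J−j₁+j₂=4  j₁+j₂+J+1=9
(j₁±m₁, j₂±m₂, J±M) = (2,2,3,2,4,3)
P² = 768/35
sum k=0..1:
  [0] +1/12 = 1/12
  [1] −1/8 = -1/8
S = -1/24
C² = P²·S² = 4/105 ; C = -0.195180

-0.195180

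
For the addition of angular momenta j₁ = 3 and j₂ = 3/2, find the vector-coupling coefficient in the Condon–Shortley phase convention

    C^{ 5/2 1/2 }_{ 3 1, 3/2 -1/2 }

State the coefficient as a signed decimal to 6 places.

√[6·2!4!1!/8! · 4!2!1!2!3!2!] = √(288/35)
  +(−1)^0/∏(0,2,2,1,2,0)! = 1/8  (running 1/8)
  +(−1)^1/∏(1,1,1,0,3,1)! = -1/6  (running -1/24)
⟨..|..⟩ = √(288/35)·(-1/24) = -0.119523

-0.119523  (= −√(1/70))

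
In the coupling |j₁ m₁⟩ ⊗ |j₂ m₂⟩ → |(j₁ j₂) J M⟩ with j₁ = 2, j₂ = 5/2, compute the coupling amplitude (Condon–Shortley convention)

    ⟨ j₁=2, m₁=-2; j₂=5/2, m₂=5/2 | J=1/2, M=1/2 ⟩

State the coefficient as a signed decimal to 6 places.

√[2·4!0!1!/6! · 0!4!5!0!1!0!] = √(192)
  +(−1)^4/∏(4,0,0,1,0,0)! = 1/24  (running 1/24)
⟨..|..⟩ = √(192)·(1/24) = +0.577350

+0.577350  (= +√(1/3))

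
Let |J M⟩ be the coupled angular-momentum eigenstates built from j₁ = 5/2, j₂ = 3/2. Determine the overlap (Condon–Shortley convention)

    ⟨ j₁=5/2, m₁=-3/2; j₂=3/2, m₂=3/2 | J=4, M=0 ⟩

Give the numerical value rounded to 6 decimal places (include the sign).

+0.267261

triangle: 0!×5!×3!/9! = 720/362880
(j±m)!: 1!×4!×3!×0!×4!×4! = 82944
prefactor² = (2J+1)×Δ×N² = 10368/7
  k=0: +1/(0!×0!×4!×3!×1!×0!) = 1/144
Σ = 1/144  ⇒  CG² = 10368/7×1/144² = 1/14
CG = +√(1/14) = +0.267261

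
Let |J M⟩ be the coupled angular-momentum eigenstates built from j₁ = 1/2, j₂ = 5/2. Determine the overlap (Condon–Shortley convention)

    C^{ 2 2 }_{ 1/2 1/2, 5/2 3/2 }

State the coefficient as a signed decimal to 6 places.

+0.408248

triangle: 1!*0!*4!/6! = 24/720
(j±m)!: 1!*0!*4!*1!*4!*0! = 576
prefactor² = (2J+1)*Δ*N² = 96
  k=0: +1/(0!*1!*0!*4!*0!*0!) = 1/24
Σ = 1/24  ⇒  CG² = 96*1/24² = 1/6
CG = +√(1/6) = +0.408248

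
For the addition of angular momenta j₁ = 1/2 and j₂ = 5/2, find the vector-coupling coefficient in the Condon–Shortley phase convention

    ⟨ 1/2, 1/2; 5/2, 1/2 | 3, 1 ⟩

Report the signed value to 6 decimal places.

+√(2/3) ≈ +0.816497

triangle: 0!·1!·5!/7! = 120/5040
(j±m)!: 1!·0!·3!·2!·4!·2! = 576
prefactor² = (2J+1)·Δ·N² = 96
  k=0: +1/(0!·0!·0!·3!·1!·2!) = 1/12
Σ = 1/12  ⇒  CG² = 96·1/12² = 2/3
CG = +√(2/3) = +0.816497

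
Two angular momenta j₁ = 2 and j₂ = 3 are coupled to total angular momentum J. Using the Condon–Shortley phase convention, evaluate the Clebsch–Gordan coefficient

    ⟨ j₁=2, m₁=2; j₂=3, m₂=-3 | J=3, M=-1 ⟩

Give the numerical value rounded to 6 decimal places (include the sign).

√[7·2!2!4!/9! · 4!0!0!6!2!4!] = √(1536)
  +(−1)^0/∏(0,2,0,0,2,4)! = 1/96  (running 1/96)
⟨..|..⟩ = √(1536)·(1/96) = +0.408248

+0.408248  (= +√(1/6))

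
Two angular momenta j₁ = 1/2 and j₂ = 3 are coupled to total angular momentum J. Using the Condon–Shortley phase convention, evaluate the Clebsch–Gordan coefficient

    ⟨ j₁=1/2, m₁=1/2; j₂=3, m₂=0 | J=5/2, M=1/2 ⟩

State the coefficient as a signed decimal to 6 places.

triangle: 1!·0!·5!/7! = 120/5040
(j±m)!: 1!·0!·3!·3!·3!·2! = 432
prefactor² = (2J+1)·Δ·N² = 432/7
  k=0: +1/(0!·1!·0!·3!·0!·2!) = 1/12
Σ = 1/12  ⇒  CG² = 432/7·1/12² = 3/7
CG = +√(3/7) = +0.654654

+√(3/7) ≈ +0.654654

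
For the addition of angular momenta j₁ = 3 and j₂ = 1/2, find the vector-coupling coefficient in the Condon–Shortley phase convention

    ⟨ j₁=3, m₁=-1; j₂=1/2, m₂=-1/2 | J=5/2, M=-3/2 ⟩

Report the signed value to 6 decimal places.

j₁+j₂−J=1  J+j₁−j₂=5  J−j₁+j₂=0  j₁+j₂+J+1=7
(j₁±m₁, j₂±m₂, J±M) = (2,4,0,1,1,4)
P² = 1152/7
sum k=0..0:
  [0] +1/24 = 1/24
S = 1/24
C² = P²·S² = 2/7 ; C = +0.534522

+0.534522  (= +√(2/7))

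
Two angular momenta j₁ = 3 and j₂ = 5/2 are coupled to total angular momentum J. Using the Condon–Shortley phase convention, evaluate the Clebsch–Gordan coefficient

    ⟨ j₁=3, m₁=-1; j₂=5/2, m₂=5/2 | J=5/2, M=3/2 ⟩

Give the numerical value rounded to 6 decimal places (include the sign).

−√(2/7) = -0.534522

triangle: 3!*3!*2!/9! = 72/362880
(j±m)!: 2!*4!*5!*0!*4!*1! = 138240
prefactor² = (2J+1)*Δ*N² = 1152/7
  k=3: −1/(3!*0!*1!*2!*2!*0!) = -1/24
Σ = -1/24  ⇒  CG² = 1152/7*(-1/24)² = 2/7
CG = −√(2/7) = -0.534522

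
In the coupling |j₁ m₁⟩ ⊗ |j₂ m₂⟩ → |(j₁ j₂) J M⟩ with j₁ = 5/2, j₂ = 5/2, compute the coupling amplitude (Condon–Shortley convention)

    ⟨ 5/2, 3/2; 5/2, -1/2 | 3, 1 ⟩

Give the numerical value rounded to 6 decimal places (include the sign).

triangle: 2!*3!*3!/9! = 72/362880
(j±m)!: 4!*1!*2!*3!*4!*2! = 13824
prefactor² = (2J+1)*Δ*N² = 96/5
  k=0: +1/(0!*2!*1!*2!*2!*1!) = 1/8
  k=1: −1/(1!*1!*0!*1!*3!*2!) = -1/12
Σ = 1/24  ⇒  CG² = 96/5*1/24² = 1/30
CG = +√(1/30) = +0.182574

+0.182574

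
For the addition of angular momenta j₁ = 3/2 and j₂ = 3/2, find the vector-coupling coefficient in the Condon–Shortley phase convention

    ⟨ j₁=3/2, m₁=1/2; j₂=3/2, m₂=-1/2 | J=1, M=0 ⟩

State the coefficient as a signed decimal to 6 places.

triangle: 2!·1!·1!/5! = 2/120
(j±m)!: 2!·1!·1!·2!·1!·1! = 4
prefactor² = (2J+1)·Δ·N² = 1/5
  k=0: +1/(0!·2!·1!·1!·0!·0!) = 1/2
  k=1: −1/(1!·1!·0!·0!·1!·1!) = -1
Σ = -1/2  ⇒  CG² = 1/5·(-1/2)² = 1/20
CG = −√(1/20) = -0.223607

−√(1/20) ≈ -0.223607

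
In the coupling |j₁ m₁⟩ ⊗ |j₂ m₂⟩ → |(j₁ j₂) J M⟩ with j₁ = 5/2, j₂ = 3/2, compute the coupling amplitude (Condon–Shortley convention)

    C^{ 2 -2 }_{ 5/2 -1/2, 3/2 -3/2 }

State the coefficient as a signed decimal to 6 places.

√[5·2!3!1!/7! · 2!3!0!3!0!4!] = √(144/7)
  +(−1)^0/∏(0,2,3,0,0,1)! = 1/12  (running 1/12)
⟨..|..⟩ = √(144/7)·(1/12) = +0.377964

+√(1/7) = +0.377964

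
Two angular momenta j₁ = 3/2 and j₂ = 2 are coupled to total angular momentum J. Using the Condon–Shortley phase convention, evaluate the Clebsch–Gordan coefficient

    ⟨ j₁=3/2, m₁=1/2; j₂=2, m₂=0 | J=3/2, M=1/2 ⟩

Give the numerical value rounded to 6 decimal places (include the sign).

j₁+j₂−J=2  J+j₁−j₂=1  J−j₁+j₂=2  j₁+j₂+J+1=6
(j₁±m₁, j₂±m₂, J±M) = (2,1,2,2,2,1)
P² = 16/45
sum k=0..1:
  [0] +1/4 = 1/4
  [1] −1/1 = -1
S = -3/4
C² = P²·S² = 1/5 ; C = -0.447214

-0.447214  (= −√(1/5))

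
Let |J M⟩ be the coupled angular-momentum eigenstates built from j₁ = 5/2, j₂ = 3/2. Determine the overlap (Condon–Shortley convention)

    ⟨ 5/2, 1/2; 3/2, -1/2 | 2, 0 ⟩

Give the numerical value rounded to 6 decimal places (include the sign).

−√(1/14) ≈ -0.267261

j₁+j₂−J=2  J+j₁−j₂=3  J−j₁+j₂=1  j₁+j₂+J+1=7
(j₁±m₁, j₂±m₂, J±M) = (3,2,1,2,2,2)
P² = 8/7
sum k=0..1:
  [0] +1/4 = 1/4
  [1] −1/2 = -1/2
S = -1/4
C² = P²·S² = 1/14 ; C = -0.267261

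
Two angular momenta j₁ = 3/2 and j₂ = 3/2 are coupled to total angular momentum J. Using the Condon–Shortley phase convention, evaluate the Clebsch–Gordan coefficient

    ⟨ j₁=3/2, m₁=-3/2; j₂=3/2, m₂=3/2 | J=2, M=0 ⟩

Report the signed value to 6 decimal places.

−√(1/4) = -0.500000

j₁+j₂−J=1  J+j₁−j₂=2  J−j₁+j₂=2  j₁+j₂+J+1=6
(j₁±m₁, j₂±m₂, J±M) = (0,3,3,0,2,2)
P² = 4
sum k=1..1:
  [1] −1/4 = -1/4
S = -1/4
C² = P²·S² = 1/4 ; C = -0.500000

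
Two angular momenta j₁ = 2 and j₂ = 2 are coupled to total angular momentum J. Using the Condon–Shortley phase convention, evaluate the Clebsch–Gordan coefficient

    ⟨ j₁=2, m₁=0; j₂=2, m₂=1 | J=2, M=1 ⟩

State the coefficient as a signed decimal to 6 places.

−√(1/14) ≈ -0.267261

√[5·2!2!2!/7! · 2!2!3!1!3!1!] = √(8/7)
  +(−1)^1/∏(1,1,1,2,1,0)! = -1/2  (running -1/2)
  +(−1)^2/∏(2,0,0,1,2,1)! = 1/4  (running -1/4)
⟨..|..⟩ = √(8/7)·(-1/4) = -0.267261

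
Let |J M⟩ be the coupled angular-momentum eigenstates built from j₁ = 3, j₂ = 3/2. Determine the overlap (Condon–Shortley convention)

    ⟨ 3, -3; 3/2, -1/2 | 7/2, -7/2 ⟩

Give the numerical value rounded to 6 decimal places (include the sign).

√[8·1!5!2!/9! · 0!6!1!2!0!7!] = √(38400)
  +(−1)^1/∏(1,0,5,0,0,2)! = -1/240  (running -1/240)
⟨..|..⟩ = √(38400)·(-1/240) = -0.816497

-0.816497  (= −√(2/3))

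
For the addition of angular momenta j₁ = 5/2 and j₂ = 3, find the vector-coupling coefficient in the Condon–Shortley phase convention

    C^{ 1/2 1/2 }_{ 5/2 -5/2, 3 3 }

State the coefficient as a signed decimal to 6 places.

−√(2/7) = -0.534522

j₁+j₂−J=5  J+j₁−j₂=0  J−j₁+j₂=1  j₁+j₂+J+1=7
(j₁±m₁, j₂±m₂, J±M) = (0,5,6,0,1,0)
P² = 28800/7
sum k=5..5:
  [5] −1/120 = -1/120
S = -1/120
C² = P²·S² = 2/7 ; C = -0.534522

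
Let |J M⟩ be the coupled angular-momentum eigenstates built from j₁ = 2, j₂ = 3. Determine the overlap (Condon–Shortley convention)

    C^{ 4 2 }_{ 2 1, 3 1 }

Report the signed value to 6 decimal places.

+0.188982

j₁+j₂−J=1  J+j₁−j₂=3  J−j₁+j₂=5  j₁+j₂+J+1=10
(j₁±m₁, j₂±m₂, J±M) = (3,1,4,2,6,2)
P² = 5184/7
sum k=0..1:
  [0] +1/48 = 1/48
  [1] −1/72 = -1/72
S = 1/144
C² = P²·S² = 1/28 ; C = +0.188982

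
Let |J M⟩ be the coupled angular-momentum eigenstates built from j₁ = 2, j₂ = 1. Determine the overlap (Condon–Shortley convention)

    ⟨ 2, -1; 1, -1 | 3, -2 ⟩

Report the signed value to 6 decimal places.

+0.816497  (= +√(2/3))

j₁+j₂−J=0  J+j₁−j₂=4  J−j₁+j₂=2  j₁+j₂+J+1=7
(j₁±m₁, j₂±m₂, J±M) = (1,3,0,2,1,5)
P² = 96
sum k=0..0:
  [0] +1/12 = 1/12
S = 1/12
C² = P²·S² = 2/3 ; C = +0.816497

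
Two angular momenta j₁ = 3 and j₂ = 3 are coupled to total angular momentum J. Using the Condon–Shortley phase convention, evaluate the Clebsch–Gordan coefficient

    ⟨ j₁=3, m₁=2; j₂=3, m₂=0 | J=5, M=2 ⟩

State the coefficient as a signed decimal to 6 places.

triangle: 1!×5!×5!/12! = 14400/479001600
(j±m)!: 5!×1!×3!×3!×7!×3! = 130636800
prefactor² = (2J+1)×Δ×N² = 43200
  k=0: +1/(0!×1!×1!×3!×4!×2!) = 1/288
  k=1: −1/(1!×0!×0!×2!×5!×3!) = -1/1440
Σ = 1/360  ⇒  CG² = 43200×1/360² = 1/3
CG = +√(1/3) = +0.577350

+√(1/3) = +0.577350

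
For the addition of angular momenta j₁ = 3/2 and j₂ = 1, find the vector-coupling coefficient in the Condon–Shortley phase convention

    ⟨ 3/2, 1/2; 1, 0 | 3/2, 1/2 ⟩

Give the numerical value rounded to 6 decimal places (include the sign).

+√(1/15) ≈ +0.258199

j₁+j₂−J=1  J+j₁−j₂=2  J−j₁+j₂=1  j₁+j₂+J+1=5
(j₁±m₁, j₂±m₂, J±M) = (2,1,1,1,2,1)
P² = 4/15
sum k=0..1:
  [0] +1/1 = 1
  [1] −1/2 = -1/2
S = 1/2
C² = P²·S² = 1/15 ; C = +0.258199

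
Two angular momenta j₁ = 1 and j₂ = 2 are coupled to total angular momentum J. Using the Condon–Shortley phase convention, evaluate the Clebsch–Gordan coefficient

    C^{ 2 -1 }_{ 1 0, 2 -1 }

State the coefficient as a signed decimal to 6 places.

+0.408248

j₁+j₂−J=1  J+j₁−j₂=1  J−j₁+j₂=3  j₁+j₂+J+1=6
(j₁±m₁, j₂±m₂, J±M) = (1,1,1,3,1,3)
P² = 3/2
sum k=0..1:
  [0] +1/2 = 1/2
  [1] −1/6 = -1/6
S = 1/3
C² = P²·S² = 1/6 ; C = +0.408248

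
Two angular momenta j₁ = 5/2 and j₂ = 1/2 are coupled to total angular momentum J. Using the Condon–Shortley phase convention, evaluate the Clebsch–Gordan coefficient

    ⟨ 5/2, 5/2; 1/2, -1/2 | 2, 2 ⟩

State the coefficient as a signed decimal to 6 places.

+0.912871

j₁+j₂−J=1  J+j₁−j₂=4  J−j₁+j₂=0  j₁+j₂+J+1=6
(j₁±m₁, j₂±m₂, J±M) = (5,0,0,1,4,0)
P² = 480
sum k=0..0:
  [0] +1/24 = 1/24
S = 1/24
C² = P²·S² = 5/6 ; C = +0.912871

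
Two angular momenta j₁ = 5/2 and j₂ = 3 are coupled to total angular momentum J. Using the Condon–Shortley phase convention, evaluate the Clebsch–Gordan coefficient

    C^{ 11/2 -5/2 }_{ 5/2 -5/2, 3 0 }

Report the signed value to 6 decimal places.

triangle: 0!×5!×6!/12! = 86400/479001600
(j±m)!: 0!×5!×3!×3!×3!×8! = 1045094400
prefactor² = (2J+1)×Δ×N² = 24883200/11
  k=0: +1/(0!×0!×5!×3!×0!×3!) = 1/4320
Σ = 1/4320  ⇒  CG² = 24883200/11×1/4320² = 4/33
CG = +√(4/33) = +0.348155

+0.348155  (= +√(4/33))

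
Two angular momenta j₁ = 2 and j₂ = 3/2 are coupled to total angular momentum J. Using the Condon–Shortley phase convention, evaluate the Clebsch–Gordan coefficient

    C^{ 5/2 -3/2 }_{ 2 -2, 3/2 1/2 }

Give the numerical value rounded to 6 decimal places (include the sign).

−√(16/35) = -0.676123

j₁+j₂−J=1  J+j₁−j₂=3  J−j₁+j₂=2  j₁+j₂+J+1=7
(j₁±m₁, j₂±m₂, J±M) = (0,4,2,1,1,4)
P² = 576/35
sum k=1..1:
  [1] −1/6 = -1/6
S = -1/6
C² = P²·S² = 16/35 ; C = -0.676123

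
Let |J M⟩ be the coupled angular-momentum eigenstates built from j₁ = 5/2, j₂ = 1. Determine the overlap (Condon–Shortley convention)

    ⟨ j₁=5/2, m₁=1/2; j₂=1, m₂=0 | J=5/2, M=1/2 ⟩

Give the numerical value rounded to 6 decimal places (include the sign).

j₁+j₂−J=1  J+j₁−j₂=4  J−j₁+j₂=1  j₁+j₂+J+1=7
(j₁±m₁, j₂±m₂, J±M) = (3,2,1,1,3,2)
P² = 144/35
sum k=0..1:
  [0] +1/4 = 1/4
  [1] −1/6 = -1/6
S = 1/12
C² = P²·S² = 1/35 ; C = +0.169031

+√(1/35) ≈ +0.169031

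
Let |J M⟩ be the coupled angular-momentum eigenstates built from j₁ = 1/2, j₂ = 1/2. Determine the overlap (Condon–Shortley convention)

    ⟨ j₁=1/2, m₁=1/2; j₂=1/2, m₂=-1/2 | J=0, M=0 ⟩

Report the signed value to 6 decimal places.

+√(1/2) = +0.707107

triangle: 1!·0!·0!/2! = 1/2
(j±m)!: 1!·0!·0!·1!·0!·0! = 1
prefactor² = (2J+1)·Δ·N² = 1/2
  k=0: +1/(0!·1!·0!·0!·0!·0!) = 1
Σ = 1  ⇒  CG² = 1/2·1² = 1/2
CG = +√(1/2) = +0.707107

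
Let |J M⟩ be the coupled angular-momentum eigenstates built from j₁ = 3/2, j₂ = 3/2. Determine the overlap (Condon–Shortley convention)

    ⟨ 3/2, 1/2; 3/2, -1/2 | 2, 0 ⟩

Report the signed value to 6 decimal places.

triangle: 1!×2!×2!/6! = 4/720
(j±m)!: 2!×1!×1!×2!×2!×2! = 16
prefactor² = (2J+1)×Δ×N² = 4/9
  k=0: +1/(0!×1!×1!×1!×1!×1!) = 1
  k=1: −1/(1!×0!×0!×0!×2!×2!) = -1/4
Σ = 3/4  ⇒  CG² = 4/9×3/4² = 1/4
CG = +√(1/4) = +0.500000

+√(1/4) = +0.500000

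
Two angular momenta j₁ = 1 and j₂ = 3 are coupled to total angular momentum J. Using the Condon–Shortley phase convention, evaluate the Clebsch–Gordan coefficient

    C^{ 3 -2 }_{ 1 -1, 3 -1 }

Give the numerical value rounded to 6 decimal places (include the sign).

-0.645497  (= −√(5/12))

j₁+j₂−J=1  J+j₁−j₂=1  J−j₁+j₂=5  j₁+j₂+J+1=8
(j₁±m₁, j₂±m₂, J±M) = (0,2,2,4,1,5)
P² = 240
sum k=1..1:
  [1] −1/24 = -1/24
S = -1/24
C² = P²·S² = 5/12 ; C = -0.645497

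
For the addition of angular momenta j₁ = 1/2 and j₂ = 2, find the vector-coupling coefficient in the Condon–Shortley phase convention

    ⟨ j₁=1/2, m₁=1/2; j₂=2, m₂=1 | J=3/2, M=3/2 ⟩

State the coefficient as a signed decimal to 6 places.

j₁+j₂−J=1  J+j₁−j₂=0  J−j₁+j₂=3  j₁+j₂+J+1=5
(j₁±m₁, j₂±m₂, J±M) = (1,0,3,1,3,0)
P² = 36/5
sum k=0..0:
  [0] +1/6 = 1/6
S = 1/6
C² = P²·S² = 1/5 ; C = +0.447214

+√(1/5) ≈ +0.447214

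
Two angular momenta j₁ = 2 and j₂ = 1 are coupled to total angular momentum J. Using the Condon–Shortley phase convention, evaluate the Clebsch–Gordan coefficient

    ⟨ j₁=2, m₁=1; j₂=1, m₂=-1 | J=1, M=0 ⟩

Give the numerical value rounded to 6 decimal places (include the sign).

+√(3/10) ≈ +0.547723

triangle: 2!×2!×0!/5! = 4/120
(j±m)!: 3!×1!×0!×2!×1!×1! = 12
prefactor² = (2J+1)×Δ×N² = 6/5
  k=0: +1/(0!×2!×1!×0!×1!×0!) = 1/2
Σ = 1/2  ⇒  CG² = 6/5×1/2² = 3/10
CG = +√(3/10) = +0.547723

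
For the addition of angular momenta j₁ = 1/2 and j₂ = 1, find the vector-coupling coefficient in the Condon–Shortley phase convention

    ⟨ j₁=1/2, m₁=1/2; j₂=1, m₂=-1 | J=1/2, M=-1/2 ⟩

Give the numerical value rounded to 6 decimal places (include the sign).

+√(2/3) = +0.816497

triangle: 1!×0!×1!/3! = 1/6
(j±m)!: 1!×0!×0!×2!×0!×1! = 2
prefactor² = (2J+1)×Δ×N² = 2/3
  k=0: +1/(0!×1!×0!×0!×0!×1!) = 1
Σ = 1  ⇒  CG² = 2/3×1² = 2/3
CG = +√(2/3) = +0.816497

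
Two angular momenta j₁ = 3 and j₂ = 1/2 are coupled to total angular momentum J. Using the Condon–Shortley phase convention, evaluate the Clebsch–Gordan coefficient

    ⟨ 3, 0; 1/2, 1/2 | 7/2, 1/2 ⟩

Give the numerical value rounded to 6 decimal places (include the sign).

+√(4/7) = +0.755929

√[8·0!6!1!/8! · 3!3!1!0!4!3!] = √(5184/7)
  +(−1)^0/∏(0,0,3,1,3,0)! = 1/36  (running 1/36)
⟨..|..⟩ = √(5184/7)·(1/36) = +0.755929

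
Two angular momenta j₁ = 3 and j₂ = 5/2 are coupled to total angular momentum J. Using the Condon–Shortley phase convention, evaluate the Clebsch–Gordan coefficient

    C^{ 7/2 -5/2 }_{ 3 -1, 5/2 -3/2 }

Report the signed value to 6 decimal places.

−√(10/63) ≈ -0.398410

triangle: 2!×4!×3!/10! = 288/3628800
(j±m)!: 2!×4!×1!×4!×1!×6! = 829440
prefactor² = (2J+1)×Δ×N² = 18432/35
  k=0: +1/(0!×2!×4!×1!×0!×2!) = 1/96
  k=1: −1/(1!×1!×3!×0!×1!×3!) = -1/36
Σ = -5/288  ⇒  CG² = 18432/35×(-5/288)² = 10/63
CG = −√(10/63) = -0.398410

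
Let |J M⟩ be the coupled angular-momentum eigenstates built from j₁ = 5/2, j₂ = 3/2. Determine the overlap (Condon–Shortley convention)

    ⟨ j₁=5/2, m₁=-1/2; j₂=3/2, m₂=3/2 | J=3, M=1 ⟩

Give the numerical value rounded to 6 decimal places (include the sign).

triangle: 1!×4!×2!/8! = 48/40320
(j±m)!: 2!×3!×3!×0!×4!×2! = 3456
prefactor² = (2J+1)×Δ×N² = 144/5
  k=1: −1/(1!×0!×2!×2!×2!×0!) = -1/8
Σ = -1/8  ⇒  CG² = 144/5×(-1/8)² = 9/20
CG = −√(9/20) = -0.670820

−√(9/20) = -0.670820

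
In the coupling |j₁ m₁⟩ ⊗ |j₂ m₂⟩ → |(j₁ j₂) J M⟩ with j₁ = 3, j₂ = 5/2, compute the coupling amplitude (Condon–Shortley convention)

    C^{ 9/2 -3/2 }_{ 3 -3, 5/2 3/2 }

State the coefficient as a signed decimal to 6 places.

−√(8/77) = -0.322329

√[10·1!5!4!/11! · 0!6!4!1!3!6!] = √(4147200/77)
  +(−1)^1/∏(1,0,5,3,0,1)! = -1/720  (running -1/720)
⟨..|..⟩ = √(4147200/77)·(-1/720) = -0.322329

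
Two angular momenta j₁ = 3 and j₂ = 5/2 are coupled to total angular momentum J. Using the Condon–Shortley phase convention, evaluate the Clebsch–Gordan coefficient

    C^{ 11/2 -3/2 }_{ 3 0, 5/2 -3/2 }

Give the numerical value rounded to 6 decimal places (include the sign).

√[12·0!6!5!/12! · 3!3!1!4!4!7!] = √(2488320/11)
  +(−1)^0/∏(0,0,3,1,3,4)! = 1/864  (running 1/864)
⟨..|..⟩ = √(2488320/11)·(1/864) = +0.550482

+√(10/33) ≈ +0.550482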